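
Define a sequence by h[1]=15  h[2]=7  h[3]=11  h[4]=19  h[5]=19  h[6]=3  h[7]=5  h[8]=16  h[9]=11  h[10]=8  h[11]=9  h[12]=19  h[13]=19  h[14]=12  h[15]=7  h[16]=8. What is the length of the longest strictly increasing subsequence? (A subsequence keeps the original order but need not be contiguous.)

Track the smallest tail for each achievable length (strict):
15 → extends → [15]
7 → replaces 15 → [7]
11 → extends → [7, 11]
19 → extends → [7, 11, 19]
19 → already a tail → [7, 11, 19]
3 → replaces 7 → [3, 11, 19]
5 → replaces 11 → [3, 5, 19]
16 → replaces 19 → [3, 5, 16]
11 → replaces 16 → [3, 5, 11]
8 → replaces 11 → [3, 5, 8]
9 → extends → [3, 5, 8, 9]
19 → extends → [3, 5, 8, 9, 19]
19 → already a tail → [3, 5, 8, 9, 19]
12 → replaces 19 → [3, 5, 8, 9, 12]
7 → replaces 8 → [3, 5, 7, 9, 12]
8 → replaces 9 → [3, 5, 7, 8, 12]
Five tails, so the longest strictly increasing subsequence has length 5 (e.g. 3, 5, 8, 9, 19).

5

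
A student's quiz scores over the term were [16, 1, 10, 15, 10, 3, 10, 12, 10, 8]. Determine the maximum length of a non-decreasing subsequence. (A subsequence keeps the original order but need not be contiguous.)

5

Track the smallest tail for each achievable length (allowing ties):
16 → extends → [16]
1 → replaces 16 → [1]
10 → extends → [1, 10]
15 → extends → [1, 10, 15]
10 → replaces 15 → [1, 10, 10]
3 → replaces 10 → [1, 3, 10]
10 → extends → [1, 3, 10, 10]
12 → extends → [1, 3, 10, 10, 12]
10 → replaces 12 → [1, 3, 10, 10, 10]
8 → replaces 10 → [1, 3, 8, 10, 10]
Five tails, so the longest non-decreasing subsequence has length 5 (e.g. 1, 10, 10, 10, 12).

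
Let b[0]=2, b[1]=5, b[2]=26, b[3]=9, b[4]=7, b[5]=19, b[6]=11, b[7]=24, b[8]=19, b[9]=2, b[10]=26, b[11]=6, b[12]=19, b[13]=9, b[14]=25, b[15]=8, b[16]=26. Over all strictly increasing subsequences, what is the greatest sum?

110

Let S[i] be the best sum of a strictly increasing subsequence ending at i:
i:       0   1   2   3   4   5   6   7   8   9  10  11  12  13  14  15  16
b[i]:    2   5  26   9   7  19  11  24  19   2  26   6  19   9  25   8  26
S:       2   7  33  16  14  35  27  59  46   2  85  13  46  23  84  22 110
Maximum is 110 (e.g. 2 + 5 + 9 + 19 + 24 + 25 + 26).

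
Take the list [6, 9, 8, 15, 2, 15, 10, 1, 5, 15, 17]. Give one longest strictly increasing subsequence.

Patience tails give the LIS length; then backtrack through the dp parents:
6 → extends → [6]
9 → extends → [6, 9]
8 → replaces 9 → [6, 8]
15 → extends → [6, 8, 15]
2 → replaces 6 → [2, 8, 15]
15 → already a tail → [2, 8, 15]
10 → replaces 15 → [2, 8, 10]
1 → replaces 2 → [1, 8, 10]
5 → replaces 8 → [1, 5, 10]
15 → extends → [1, 5, 10, 15]
17 → extends → [1, 5, 10, 15, 17]
Length 5; one witness is 6, 9, 10, 15, 17.

6, 9, 10, 15, 17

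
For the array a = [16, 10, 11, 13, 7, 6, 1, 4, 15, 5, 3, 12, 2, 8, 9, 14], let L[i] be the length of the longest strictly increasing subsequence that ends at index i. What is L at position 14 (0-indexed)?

dp[i] = 1 + max{dp[j] : j<i, a[j]<a[i]} (or 1 if no such j):
i:      0  1  2  3  4  5  6  7  8  9 10 11 12 13 14 15
a[i]:  16 10 11 13  7  6  1  4 15  5  3 12  2  8  9 14
dp:     1  1  2  3  1  1  1  2  4  3  2  4  2  4  5  6
At index 14 the value is 5.

5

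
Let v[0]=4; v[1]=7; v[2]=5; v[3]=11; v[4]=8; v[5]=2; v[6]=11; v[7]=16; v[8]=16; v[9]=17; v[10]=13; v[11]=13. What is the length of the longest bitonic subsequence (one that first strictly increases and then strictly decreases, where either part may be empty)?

7

inc[i] = longest strictly increasing subsequence ending at i; dec[i] = longest strictly decreasing subsequence starting at i:
i:      0  1  2  3  4  5  6  7  8  9 10 11
v[i]:   4  7  5 11  8  2 11 16 16 17 13 13
inc:    1  2  2  3  3  1  4  5  5  6  5  5
dec:    2  3  2  3  2  1  1  2  2  2  1  1
Best peak at i=9 (value 17): inc=6, dec=2, length 6+2−1 = 7.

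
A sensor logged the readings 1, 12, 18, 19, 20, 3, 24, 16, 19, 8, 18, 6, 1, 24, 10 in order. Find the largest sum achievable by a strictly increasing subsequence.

Let S[i] be the best sum of a strictly increasing subsequence ending at i:
i:      1  2  3  4  5  6  7  8  9 10 11 12 13 14 15
a[i]:   1 12 18 19 20  3 24 16 19  8 18  6  1 24 10
S:      1 13 31 50 70  4 94 29 50 12 47 10  1 94 22
Maximum is 94 (e.g. 1 + 12 + 18 + 19 + 20 + 24).

94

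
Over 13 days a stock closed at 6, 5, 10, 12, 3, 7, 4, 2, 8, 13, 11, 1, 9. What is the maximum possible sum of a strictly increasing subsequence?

41

Let S[i] be the best sum of a strictly increasing subsequence ending at i:
i:      1  2  3  4  5  6  7  8  9 10 11 12 13
a[i]:   6  5 10 12  3  7  4  2  8 13 11  1  9
S:      6  5 16 28  3 13  7  2 21 41 32  1 30
Maximum is 41 (e.g. 6 + 10 + 12 + 13).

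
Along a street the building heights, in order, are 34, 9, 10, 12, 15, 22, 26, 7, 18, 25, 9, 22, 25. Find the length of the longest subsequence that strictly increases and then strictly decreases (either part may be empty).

inc[i] = longest strictly increasing subsequence ending at i; dec[i] = longest strictly decreasing subsequence starting at i:
i:      1  2  3  4  5  6  7  8  9 10 11 12 13
a[i]:  34  9 10 12 15 22 26  7 18 25  9 22 25
inc:    1  1  2  3  4  5  6  1  5  6  2  6  7
dec:    4  2  2  2  2  3  3  1  2  2  1  1  1
Best peak at i=7 (value 26): inc=6, dec=3, length 6+3−1 = 8.

8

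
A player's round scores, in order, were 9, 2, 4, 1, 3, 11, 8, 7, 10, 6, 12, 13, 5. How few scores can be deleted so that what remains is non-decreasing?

Fewest deletions = n − (longest non-decreasing subsequence).
Patience tails:
9 → extends → [9]
2 → replaces 9 → [2]
4 → extends → [2, 4]
1 → replaces 2 → [1, 4]
3 → replaces 4 → [1, 3]
11 → extends → [1, 3, 11]
8 → replaces 11 → [1, 3, 8]
7 → replaces 8 → [1, 3, 7]
10 → extends → [1, 3, 7, 10]
6 → replaces 7 → [1, 3, 6, 10]
12 → extends → [1, 3, 6, 10, 12]
13 → extends → [1, 3, 6, 10, 12, 13]
5 → replaces 6 → [1, 3, 5, 10, 12, 13]
Longest non-decreasing subsequence has length 6, so deletions = 13 − 6 = 7.

7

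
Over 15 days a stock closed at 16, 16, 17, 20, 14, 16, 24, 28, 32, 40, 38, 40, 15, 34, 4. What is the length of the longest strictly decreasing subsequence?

4

Let dp[i] be the longest strictly decreasing subsequence ending at i:
i:      1  2  3  4  5  6  7  8  9 10 11 12 13 14 15
a[i]:  16 16 17 20 14 16 24 28 32 40 38 40 15 34  4
dp:     1  1  1  1  2  2  1  1  1  1  2  1  3  3  4
Maximum is 4.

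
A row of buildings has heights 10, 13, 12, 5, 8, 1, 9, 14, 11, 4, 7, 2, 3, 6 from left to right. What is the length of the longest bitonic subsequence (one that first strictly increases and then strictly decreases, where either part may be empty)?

7

inc[i] = longest strictly increasing subsequence ending at i; dec[i] = longest strictly decreasing subsequence starting at i:
i:      1  2  3  4  5  6  7  8  9 10 11 12 13 14
a[i]:  10 13 12  5  8  1  9 14 11  4  7  2  3  6
inc:    1  2  2  1  2  1  3  4  4  2  3  2  3  4
dec:    4  5  4  3  3  1  3  4  3  2  2  1  1  1
Best peak at i=8 (value 14): inc=4, dec=4, length 4+4−1 = 7.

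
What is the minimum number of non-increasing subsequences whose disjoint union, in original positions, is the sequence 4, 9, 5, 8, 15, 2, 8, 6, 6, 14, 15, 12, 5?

Place each on the leftmost legal pile:
4 → new pile 1 (tops now [4])
9 → new pile 2 (tops now [4, 9])
5 → pile 2 (tops now [4, 5])
8 → new pile 3 (tops now [4, 5, 8])
15 → new pile 4 (tops now [4, 5, 8, 15])
2 → pile 1 (tops now [2, 5, 8, 15])
8 → pile 3 (tops now [2, 5, 8, 15])
6 → pile 3 (tops now [2, 5, 6, 15])
6 → pile 3 (tops now [2, 5, 6, 15])
14 → pile 4 (tops now [2, 5, 6, 14])
15 → new pile 5 (tops now [2, 5, 6, 14, 15])
12 → pile 4 (tops now [2, 5, 6, 12, 15])
5 → pile 2 (tops now [2, 5, 6, 12, 15])
Five piles.

5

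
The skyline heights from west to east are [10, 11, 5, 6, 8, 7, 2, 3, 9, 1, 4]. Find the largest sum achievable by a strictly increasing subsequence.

Let S[i] be the best sum of a strictly increasing subsequence ending at i:
i:      1  2  3  4  5  6  7  8  9 10 11
a[i]:  10 11  5  6  8  7  2  3  9  1  4
S:     10 21  5 11 19 18  2  5 28  1  9
Maximum is 28 (e.g. 5 + 6 + 8 + 9).

28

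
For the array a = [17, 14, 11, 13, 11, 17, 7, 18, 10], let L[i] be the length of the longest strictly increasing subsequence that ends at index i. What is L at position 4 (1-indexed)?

2

dp[i] = 1 + max{dp[j] : j<i, a[j]<a[i]} (or 1 if no such j):
i:      1  2  3  4  5  6  7  8  9
a[i]:  17 14 11 13 11 17  7 18 10
dp:     1  1  1  2  1  3  1  4  2
At index 4 the value is 2.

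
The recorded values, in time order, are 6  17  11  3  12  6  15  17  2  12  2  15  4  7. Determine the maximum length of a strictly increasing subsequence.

Let dp[i] be the length of the longest such subsequence ending at index i:
i:      1  2  3  4  5  6  7  8  9 10 11 12 13 14
a[i]:   6 17 11  3 12  6 15 17  2 12  2 15  4  7
dp:     1  2  2  1  3  2  4  5  1  3  1  4  2  3
Maximum dp value is 5.

5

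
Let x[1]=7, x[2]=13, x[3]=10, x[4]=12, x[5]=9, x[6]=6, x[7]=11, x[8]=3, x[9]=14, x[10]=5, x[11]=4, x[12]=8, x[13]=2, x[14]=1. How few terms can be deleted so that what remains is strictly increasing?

10

Fewest deletions = n − (longest strictly increasing subsequence).
Patience tails:
7 → extends → [7]
13 → extends → [7, 13]
10 → replaces 13 → [7, 10]
12 → extends → [7, 10, 12]
9 → replaces 10 → [7, 9, 12]
6 → replaces 7 → [6, 9, 12]
11 → replaces 12 → [6, 9, 11]
3 → replaces 6 → [3, 9, 11]
14 → extends → [3, 9, 11, 14]
5 → replaces 9 → [3, 5, 11, 14]
4 → replaces 5 → [3, 4, 11, 14]
8 → replaces 11 → [3, 4, 8, 14]
2 → replaces 3 → [2, 4, 8, 14]
1 → replaces 2 → [1, 4, 8, 14]
Longest strictly increasing subsequence has length 4, so deletions = 14 − 4 = 10.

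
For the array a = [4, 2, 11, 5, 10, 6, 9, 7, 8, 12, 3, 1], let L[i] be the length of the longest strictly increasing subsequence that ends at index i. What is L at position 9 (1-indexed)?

dp[i] = 1 + max{dp[j] : j<i, a[j]<a[i]} (or 1 if no such j):
i:      1  2  3  4  5  6  7  8  9 10 11 12
a[i]:   4  2 11  5 10  6  9  7  8 12  3  1
dp:     1  1  2  2  3  3  4  4  5  6  2  1
At index 9 the value is 5.

5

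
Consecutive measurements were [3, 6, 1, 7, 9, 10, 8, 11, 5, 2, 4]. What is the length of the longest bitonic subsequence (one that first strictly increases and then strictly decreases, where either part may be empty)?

inc[i] = longest strictly increasing subsequence ending at i; dec[i] = longest strictly decreasing subsequence starting at i:
i:      1  2  3  4  5  6  7  8  9 10 11
a[i]:   3  6  1  7  9 10  8 11  5  2  4
inc:    1  2  1  3  4  5  4  6  2  2  3
dec:    2  3  1  3  4  4  3  3  2  1  1
Best peak at i=6 (value 10): inc=5, dec=4, length 5+4−1 = 8.

8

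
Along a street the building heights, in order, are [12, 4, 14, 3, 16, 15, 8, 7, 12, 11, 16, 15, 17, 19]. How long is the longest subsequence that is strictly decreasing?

4

Let dp[i] be the longest strictly decreasing subsequence ending at i:
i:      1  2  3  4  5  6  7  8  9 10 11 12 13 14
a[i]:  12  4 14  3 16 15  8  7 12 11 16 15 17 19
dp:     1  2  1  3  1  2  3  4  3  4  1  2  1  1
Maximum is 4.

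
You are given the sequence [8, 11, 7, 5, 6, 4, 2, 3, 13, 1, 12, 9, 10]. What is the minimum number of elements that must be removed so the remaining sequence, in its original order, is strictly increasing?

9

Fewest deletions = n − (longest strictly increasing subsequence).
i:      1  2  3  4  5  6  7  8  9 10 11 12 13
a[i]:   8 11  7  5  6  4  2  3 13  1 12  9 10
dp:     1  2  1  1  2  1  1  2  3  1  3  3  4
max dp = 4, so deletions = 13 − 4 = 9.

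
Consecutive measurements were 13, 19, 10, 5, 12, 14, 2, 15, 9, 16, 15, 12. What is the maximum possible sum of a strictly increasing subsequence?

Let S[i] be the best sum of a strictly increasing subsequence ending at i:
i:      1  2  3  4  5  6  7  8  9 10 11 12
a[i]:  13 19 10  5 12 14  2 15  9 16 15 12
S:     13 32 10  5 22 36  2 51 14 67 51 26
Maximum is 67 (e.g. 10 + 12 + 14 + 15 + 16).

67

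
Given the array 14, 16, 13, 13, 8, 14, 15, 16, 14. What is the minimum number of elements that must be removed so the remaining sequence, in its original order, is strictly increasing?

Fewest deletions = n − (longest strictly increasing subsequence).
i:      1  2  3  4  5  6  7  8  9
a[i]:  14 16 13 13  8 14 15 16 14
dp:     1  2  1  1  1  2  3  4  2
max dp = 4, so deletions = 9 − 4 = 5.

5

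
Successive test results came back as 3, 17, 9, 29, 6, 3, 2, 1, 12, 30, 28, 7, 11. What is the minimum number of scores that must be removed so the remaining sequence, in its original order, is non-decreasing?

9

Fewest deletions = n − (longest non-decreasing subsequence).
Patience tails:
3 → extends → [3]
17 → extends → [3, 17]
9 → replaces 17 → [3, 9]
29 → extends → [3, 9, 29]
6 → replaces 9 → [3, 6, 29]
3 → replaces 6 → [3, 3, 29]
2 → replaces 3 → [2, 3, 29]
1 → replaces 2 → [1, 3, 29]
12 → replaces 29 → [1, 3, 12]
30 → extends → [1, 3, 12, 30]
28 → replaces 30 → [1, 3, 12, 28]
7 → replaces 12 → [1, 3, 7, 28]
11 → replaces 28 → [1, 3, 7, 11]
Longest non-decreasing subsequence has length 4, so deletions = 13 − 4 = 9.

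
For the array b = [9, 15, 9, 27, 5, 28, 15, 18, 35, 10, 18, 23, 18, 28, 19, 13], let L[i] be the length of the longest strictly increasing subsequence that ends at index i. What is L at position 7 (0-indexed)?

dp[i] = 1 + max{dp[j] : j<i, b[j]<b[i]} (or 1 if no such j):
i:      0  1  2  3  4  5  6  7  8  9 10 11 12 13 14 15
b[i]:   9 15  9 27  5 28 15 18 35 10 18 23 18 28 19 13
dp:     1  2  1  3  1  4  2  3  5  2  3  4  3  5  4  3
At index 7 the value is 3.

3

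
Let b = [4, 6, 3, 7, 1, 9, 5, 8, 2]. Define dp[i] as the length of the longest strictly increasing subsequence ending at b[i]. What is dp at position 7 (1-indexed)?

dp[i] = 1 + max{dp[j] : j<i, b[j]<b[i]} (or 1 if no such j):
i:     1 2 3 4 5 6 7 8 9
b[i]:  4 6 3 7 1 9 5 8 2
dp:    1 2 1 3 1 4 2 4 2
At index 7 the value is 2.

2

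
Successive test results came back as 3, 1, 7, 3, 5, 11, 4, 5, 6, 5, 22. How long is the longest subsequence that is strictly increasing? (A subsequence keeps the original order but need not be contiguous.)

6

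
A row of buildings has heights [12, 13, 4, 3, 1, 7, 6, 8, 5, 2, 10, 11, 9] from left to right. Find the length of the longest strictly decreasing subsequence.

Negate each value so 'decreasing' becomes 'increasing', then run patience tails on the negated sequence:
-12 → extends → [-12]
-13 → replaces -12 → [-13]
-4 → extends → [-13, -4]
-3 → extends → [-13, -4, -3]
-1 → extends → [-13, -4, -3, -1]
-7 → replaces -4 → [-13, -7, -3, -1]
-6 → replaces -3 → [-13, -7, -6, -1]
-8 → replaces -7 → [-13, -8, -6, -1]
-5 → replaces -1 → [-13, -8, -6, -5]
-2 → extends → [-13, -8, -6, -5, -2]
-10 → replaces -8 → [-13, -10, -6, -5, -2]
-11 → replaces -10 → [-13, -11, -6, -5, -2]
-9 → replaces -6 → [-13, -11, -9, -5, -2]
Five tails, so the longest strictly decreasing subsequence of the original has length 5.

5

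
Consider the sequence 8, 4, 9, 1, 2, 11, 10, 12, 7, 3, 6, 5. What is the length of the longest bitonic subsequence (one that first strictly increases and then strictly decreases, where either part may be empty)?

7

inc[i] = longest strictly increasing subsequence ending at i; dec[i] = longest strictly decreasing subsequence starting at i:
i:      1  2  3  4  5  6  7  8  9 10 11 12
a[i]:   8  4  9  1  2 11 10 12  7  3  6  5
inc:    1  1  2  1  2  3  3  4  3  3  4  4
dec:    4  2  4  1  1  5  4  4  3  1  2  1
Best peak at i=6 (value 11): inc=3, dec=5, length 3+5−1 = 7.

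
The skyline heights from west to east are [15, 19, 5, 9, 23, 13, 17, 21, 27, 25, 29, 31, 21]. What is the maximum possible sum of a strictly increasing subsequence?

Let S[i] be the best sum of a strictly increasing subsequence ending at i:
i:       1   2   3   4   5   6   7   8   9  10  11  12  13
a[i]:   15  19   5   9  23  13  17  21  27  25  29  31  21
S:      15  34   5  14  57  27  44  65  92  90 121 152  65
Maximum is 152 (e.g. 5 + 9 + 13 + 17 + 21 + 27 + 29 + 31).

152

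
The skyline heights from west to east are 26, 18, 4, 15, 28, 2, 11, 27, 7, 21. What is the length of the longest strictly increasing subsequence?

3

Track the smallest tail for each achievable length (strict):
26 → extends → [26]
18 → replaces 26 → [18]
4 → replaces 18 → [4]
15 → extends → [4, 15]
28 → extends → [4, 15, 28]
2 → replaces 4 → [2, 15, 28]
11 → replaces 15 → [2, 11, 28]
27 → replaces 28 → [2, 11, 27]
7 → replaces 11 → [2, 7, 27]
21 → replaces 27 → [2, 7, 21]
Three tails, so the longest strictly increasing subsequence has length 3 (e.g. 4, 15, 28).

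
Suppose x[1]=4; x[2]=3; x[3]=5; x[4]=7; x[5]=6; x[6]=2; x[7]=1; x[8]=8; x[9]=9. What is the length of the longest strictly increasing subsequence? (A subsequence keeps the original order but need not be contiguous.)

5

Let dp[i] be the length of the longest such subsequence ending at index i:
i:     1 2 3 4 5 6 7 8 9
x[i]:  4 3 5 7 6 2 1 8 9
dp:    1 1 2 3 3 1 1 4 5
Maximum dp value is 5.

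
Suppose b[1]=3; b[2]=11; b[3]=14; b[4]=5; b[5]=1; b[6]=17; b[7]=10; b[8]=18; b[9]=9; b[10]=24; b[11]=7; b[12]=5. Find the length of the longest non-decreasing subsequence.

6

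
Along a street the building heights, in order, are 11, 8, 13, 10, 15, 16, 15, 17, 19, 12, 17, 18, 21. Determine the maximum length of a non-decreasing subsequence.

8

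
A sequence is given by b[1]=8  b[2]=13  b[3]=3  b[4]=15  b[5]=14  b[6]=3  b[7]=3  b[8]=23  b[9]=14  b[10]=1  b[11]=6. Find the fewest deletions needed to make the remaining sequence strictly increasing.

Fewest deletions = n − (longest strictly increasing subsequence).
Patience tails:
8 → extends → [8]
13 → extends → [8, 13]
3 → replaces 8 → [3, 13]
15 → extends → [3, 13, 15]
14 → replaces 15 → [3, 13, 14]
3 → already a tail → [3, 13, 14]
3 → already a tail → [3, 13, 14]
23 → extends → [3, 13, 14, 23]
14 → already a tail → [3, 13, 14, 23]
1 → replaces 3 → [1, 13, 14, 23]
6 → replaces 13 → [1, 6, 14, 23]
Longest strictly increasing subsequence has length 4, so deletions = 11 − 4 = 7.

7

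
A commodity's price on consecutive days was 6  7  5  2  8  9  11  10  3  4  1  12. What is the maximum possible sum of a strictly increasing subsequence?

53

Let S[i] be the best sum of a strictly increasing subsequence ending at i:
i:      1  2  3  4  5  6  7  8  9 10 11 12
a[i]:   6  7  5  2  8  9 11 10  3  4  1 12
S:      6 13  5  2 21 30 41 40  5  9  1 53
Maximum is 53 (e.g. 6 + 7 + 8 + 9 + 11 + 12).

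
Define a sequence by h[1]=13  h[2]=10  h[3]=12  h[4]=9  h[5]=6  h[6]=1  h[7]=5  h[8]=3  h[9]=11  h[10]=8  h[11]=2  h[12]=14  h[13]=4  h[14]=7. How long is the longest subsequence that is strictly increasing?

Track the smallest tail for each achievable length (strict):
13 → extends → [13]
10 → replaces 13 → [10]
12 → extends → [10, 12]
9 → replaces 10 → [9, 12]
6 → replaces 9 → [6, 12]
1 → replaces 6 → [1, 12]
5 → replaces 12 → [1, 5]
3 → replaces 5 → [1, 3]
11 → extends → [1, 3, 11]
8 → replaces 11 → [1, 3, 8]
2 → replaces 3 → [1, 2, 8]
14 → extends → [1, 2, 8, 14]
4 → replaces 8 → [1, 2, 4, 14]
7 → replaces 14 → [1, 2, 4, 7]
Four tails, so the longest strictly increasing subsequence has length 4 (e.g. 1, 5, 11, 14).

4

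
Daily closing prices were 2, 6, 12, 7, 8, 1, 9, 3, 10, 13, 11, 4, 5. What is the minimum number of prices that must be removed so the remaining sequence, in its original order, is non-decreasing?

Fewest deletions = n − (longest non-decreasing subsequence).
i:      1  2  3  4  5  6  7  8  9 10 11 12 13
a[i]:   2  6 12  7  8  1  9  3 10 13 11  4  5
dp:     1  2  3  3  4  1  5  2  6  7  7  3  4
max dp = 7, so deletions = 13 − 7 = 6.

6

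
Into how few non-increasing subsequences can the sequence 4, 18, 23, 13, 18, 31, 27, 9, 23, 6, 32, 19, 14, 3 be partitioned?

Place each on the leftmost legal pile:
4 → new pile 1 (tops now [4])
18 → new pile 2 (tops now [4, 18])
23 → new pile 3 (tops now [4, 18, 23])
13 → pile 2 (tops now [4, 13, 23])
18 → pile 3 (tops now [4, 13, 18])
31 → new pile 4 (tops now [4, 13, 18, 31])
27 → pile 4 (tops now [4, 13, 18, 27])
9 → pile 2 (tops now [4, 9, 18, 27])
23 → pile 4 (tops now [4, 9, 18, 23])
6 → pile 2 (tops now [4, 6, 18, 23])
32 → new pile 5 (tops now [4, 6, 18, 23, 32])
19 → pile 4 (tops now [4, 6, 18, 19, 32])
14 → pile 3 (tops now [4, 6, 14, 19, 32])
3 → pile 1 (tops now [3, 6, 14, 19, 32])
Five piles.

5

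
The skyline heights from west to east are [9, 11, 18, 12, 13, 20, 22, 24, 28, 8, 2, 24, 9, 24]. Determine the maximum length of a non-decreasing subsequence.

9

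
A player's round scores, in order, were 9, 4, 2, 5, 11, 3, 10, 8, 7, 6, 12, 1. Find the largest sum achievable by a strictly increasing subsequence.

Let S[i] be the best sum of a strictly increasing subsequence ending at i:
i:      1  2  3  4  5  6  7  8  9 10 11 12
a[i]:   9  4  2  5 11  3 10  8  7  6 12  1
S:      9  4  2  9 20  5 19 17 16 15 32  1
Maximum is 32 (e.g. 4 + 5 + 11 + 12).

32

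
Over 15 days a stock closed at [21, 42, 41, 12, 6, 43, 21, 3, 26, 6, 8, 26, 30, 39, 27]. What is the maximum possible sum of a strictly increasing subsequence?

128

Let S[i] be the best sum of a strictly increasing subsequence ending at i:
i:       1   2   3   4   5   6   7   8   9  10  11  12  13  14  15
a[i]:   21  42  41  12   6  43  21   3  26   6   8  26  30  39  27
S:      21  63  62  12   6 106  33   3  59   9  17  59  89 128  86
Maximum is 128 (e.g. 12 + 21 + 26 + 30 + 39).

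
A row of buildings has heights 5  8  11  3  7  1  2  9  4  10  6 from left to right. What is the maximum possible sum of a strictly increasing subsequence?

Let S[i] be the best sum of a strictly increasing subsequence ending at i:
i:      1  2  3  4  5  6  7  8  9 10 11
a[i]:   5  8 11  3  7  1  2  9  4 10  6
S:      5 13 24  3 12  1  3 22  7 32 13
Maximum is 32 (e.g. 5 + 8 + 9 + 10).

32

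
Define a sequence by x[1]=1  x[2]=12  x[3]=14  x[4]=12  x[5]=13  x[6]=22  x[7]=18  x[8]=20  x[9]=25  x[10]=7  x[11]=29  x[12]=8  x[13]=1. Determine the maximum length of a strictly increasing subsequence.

Track the smallest tail for each achievable length (strict):
1 → extends → [1]
12 → extends → [1, 12]
14 → extends → [1, 12, 14]
12 → already a tail → [1, 12, 14]
13 → replaces 14 → [1, 12, 13]
22 → extends → [1, 12, 13, 22]
18 → replaces 22 → [1, 12, 13, 18]
20 → extends → [1, 12, 13, 18, 20]
25 → extends → [1, 12, 13, 18, 20, 25]
7 → replaces 12 → [1, 7, 13, 18, 20, 25]
29 → extends → [1, 7, 13, 18, 20, 25, 29]
8 → replaces 13 → [1, 7, 8, 18, 20, 25, 29]
1 → already a tail → [1, 7, 8, 18, 20, 25, 29]
Seven tails, so the longest strictly increasing subsequence has length 7 (e.g. 1, 12, 14, 18, 20, 25, 29).

7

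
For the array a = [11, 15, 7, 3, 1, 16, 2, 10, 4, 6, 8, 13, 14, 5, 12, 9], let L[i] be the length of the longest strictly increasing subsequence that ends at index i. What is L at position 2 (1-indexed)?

2

dp[i] = 1 + max{dp[j] : j<i, a[j]<a[i]} (or 1 if no such j):
i:      1  2  3  4  5  6  7  8  9 10 11 12 13 14 15 16
a[i]:  11 15  7  3  1 16  2 10  4  6  8 13 14  5 12  9
dp:     1  2  1  1  1  3  2  3  3  4  5  6  7  4  6  6
At index 2 the value is 2.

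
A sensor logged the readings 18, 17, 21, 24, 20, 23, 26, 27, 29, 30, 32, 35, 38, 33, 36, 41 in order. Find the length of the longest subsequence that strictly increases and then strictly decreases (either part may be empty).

inc[i] = longest strictly increasing subsequence ending at i; dec[i] = longest strictly decreasing subsequence starting at i:
i:      1  2  3  4  5  6  7  8  9 10 11 12 13 14 15 16
a[i]:  18 17 21 24 20 23 26 27 29 30 32 35 38 33 36 41
inc:    1  1  2  3  2  3  4  5  6  7  8  9 10  9 10 11
dec:    2  1  2  2  1  1  1  1  1  1  1  2  2  1  1  1
Best peak at i=13 (value 38): inc=10, dec=2, length 10+2−1 = 11.

11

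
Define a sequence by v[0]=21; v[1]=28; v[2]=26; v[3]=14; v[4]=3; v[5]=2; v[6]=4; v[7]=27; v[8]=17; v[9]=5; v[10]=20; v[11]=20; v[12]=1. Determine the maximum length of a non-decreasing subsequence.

Let dp[i] be the length of the longest such subsequence ending at index i:
i:      0  1  2  3  4  5  6  7  8  9 10 11 12
v[i]:  21 28 26 14  3  2  4 27 17  5 20 20  1
dp:     1  2  2  1  1  1  2  3  3  3  4  5  1
Maximum dp value is 5.

5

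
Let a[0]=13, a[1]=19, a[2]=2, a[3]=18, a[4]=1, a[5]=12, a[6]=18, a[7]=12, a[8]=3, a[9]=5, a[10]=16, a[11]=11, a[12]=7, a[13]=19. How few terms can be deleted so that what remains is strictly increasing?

Fewest deletions = n − (longest strictly increasing subsequence).
i:      0  1  2  3  4  5  6  7  8  9 10 11 12 13
a[i]:  13 19  2 18  1 12 18 12  3  5 16 11  7 19
dp:     1  2  1  2  1  2  3  2  2  3  4  4  4  5
max dp = 5, so deletions = 14 − 5 = 9.

9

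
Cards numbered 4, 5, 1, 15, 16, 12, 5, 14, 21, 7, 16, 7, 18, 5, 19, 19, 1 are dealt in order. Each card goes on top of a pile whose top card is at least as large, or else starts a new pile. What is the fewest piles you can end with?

7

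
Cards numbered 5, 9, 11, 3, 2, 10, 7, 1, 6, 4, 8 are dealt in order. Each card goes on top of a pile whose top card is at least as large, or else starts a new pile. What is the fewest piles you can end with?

Place each on the leftmost legal pile:
5 → new pile 1 (tops now [5])
9 → new pile 2 (tops now [5, 9])
11 → new pile 3 (tops now [5, 9, 11])
3 → pile 1 (tops now [3, 9, 11])
2 → pile 1 (tops now [2, 9, 11])
10 → pile 3 (tops now [2, 9, 10])
7 → pile 2 (tops now [2, 7, 10])
1 → pile 1 (tops now [1, 7, 10])
6 → pile 2 (tops now [1, 6, 10])
4 → pile 2 (tops now [1, 4, 10])
8 → pile 3 (tops now [1, 4, 8])
Three piles.

3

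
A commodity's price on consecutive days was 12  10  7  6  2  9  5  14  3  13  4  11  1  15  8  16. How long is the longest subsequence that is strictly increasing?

6

Let dp[i] be the length of the longest such subsequence ending at index i:
i:      1  2  3  4  5  6  7  8  9 10 11 12 13 14 15 16
a[i]:  12 10  7  6  2  9  5 14  3 13  4 11  1 15  8 16
dp:     1  1  1  1  1  2  2  3  2  3  3  4  1  5  4  6
Maximum dp value is 6.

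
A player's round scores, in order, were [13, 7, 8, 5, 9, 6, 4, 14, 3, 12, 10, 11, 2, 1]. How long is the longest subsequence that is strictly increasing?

Track the smallest tail for each achievable length (strict):
13 → extends → [13]
7 → replaces 13 → [7]
8 → extends → [7, 8]
5 → replaces 7 → [5, 8]
9 → extends → [5, 8, 9]
6 → replaces 8 → [5, 6, 9]
4 → replaces 5 → [4, 6, 9]
14 → extends → [4, 6, 9, 14]
3 → replaces 4 → [3, 6, 9, 14]
12 → replaces 14 → [3, 6, 9, 12]
10 → replaces 12 → [3, 6, 9, 10]
11 → extends → [3, 6, 9, 10, 11]
2 → replaces 3 → [2, 6, 9, 10, 11]
1 → replaces 2 → [1, 6, 9, 10, 11]
Five tails, so the longest strictly increasing subsequence has length 5 (e.g. 7, 8, 9, 10, 11).

5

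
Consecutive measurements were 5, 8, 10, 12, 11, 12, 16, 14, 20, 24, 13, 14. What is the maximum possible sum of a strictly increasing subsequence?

Let S[i] be the best sum of a strictly increasing subsequence ending at i:
i:       1   2   3   4   5   6   7   8   9  10  11  12
a[i]:    5   8  10  12  11  12  16  14  20  24  13  14
S:       5  13  23  35  34  46  62  60  82 106  59  73
Maximum is 106 (e.g. 5 + 8 + 10 + 11 + 12 + 16 + 20 + 24).

106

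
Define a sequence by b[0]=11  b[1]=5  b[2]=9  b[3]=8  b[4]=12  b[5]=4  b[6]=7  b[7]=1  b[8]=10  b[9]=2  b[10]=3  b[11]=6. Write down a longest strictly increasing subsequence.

1, 2, 3, 6

Patience tails give the LIS length; then backtrack through the dp parents:
11 → extends → [11]
5 → replaces 11 → [5]
9 → extends → [5, 9]
8 → replaces 9 → [5, 8]
12 → extends → [5, 8, 12]
4 → replaces 5 → [4, 8, 12]
7 → replaces 8 → [4, 7, 12]
1 → replaces 4 → [1, 7, 12]
10 → replaces 12 → [1, 7, 10]
2 → replaces 7 → [1, 2, 10]
3 → replaces 10 → [1, 2, 3]
6 → extends → [1, 2, 3, 6]
Length 4; one witness is 1, 2, 3, 6.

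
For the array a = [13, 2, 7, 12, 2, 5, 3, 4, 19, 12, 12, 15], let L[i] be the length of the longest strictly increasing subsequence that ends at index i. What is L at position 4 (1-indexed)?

dp[i] = 1 + max{dp[j] : j<i, a[j]<a[i]} (or 1 if no such j):
i:      1  2  3  4  5  6  7  8  9 10 11 12
a[i]:  13  2  7 12  2  5  3  4 19 12 12 15
dp:     1  1  2  3  1  2  2  3  4  4  4  5
At index 4 the value is 3.

3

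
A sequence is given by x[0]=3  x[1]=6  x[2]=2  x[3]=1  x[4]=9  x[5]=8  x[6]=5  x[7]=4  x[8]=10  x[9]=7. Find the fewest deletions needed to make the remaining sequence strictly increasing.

6

Fewest deletions = n − (longest strictly increasing subsequence).
Patience tails:
3 → extends → [3]
6 → extends → [3, 6]
2 → replaces 3 → [2, 6]
1 → replaces 2 → [1, 6]
9 → extends → [1, 6, 9]
8 → replaces 9 → [1, 6, 8]
5 → replaces 6 → [1, 5, 8]
4 → replaces 5 → [1, 4, 8]
10 → extends → [1, 4, 8, 10]
7 → replaces 8 → [1, 4, 7, 10]
Longest strictly increasing subsequence has length 4, so deletions = 10 − 4 = 6.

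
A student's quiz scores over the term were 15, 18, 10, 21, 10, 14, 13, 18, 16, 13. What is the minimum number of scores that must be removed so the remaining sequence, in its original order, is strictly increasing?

Fewest deletions = n − (longest strictly increasing subsequence).
Patience tails:
15 → extends → [15]
18 → extends → [15, 18]
10 → replaces 15 → [10, 18]
21 → extends → [10, 18, 21]
10 → already a tail → [10, 18, 21]
14 → replaces 18 → [10, 14, 21]
13 → replaces 14 → [10, 13, 21]
18 → replaces 21 → [10, 13, 18]
16 → replaces 18 → [10, 13, 16]
13 → already a tail → [10, 13, 16]
Longest strictly increasing subsequence has length 3, so deletions = 10 − 3 = 7.

7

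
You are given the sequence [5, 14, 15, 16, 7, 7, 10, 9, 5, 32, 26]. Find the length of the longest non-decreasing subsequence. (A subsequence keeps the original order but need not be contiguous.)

5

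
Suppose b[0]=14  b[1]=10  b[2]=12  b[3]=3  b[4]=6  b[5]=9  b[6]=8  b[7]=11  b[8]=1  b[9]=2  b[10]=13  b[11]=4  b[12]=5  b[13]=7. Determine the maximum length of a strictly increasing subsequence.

Let dp[i] be the length of the longest such subsequence ending at index i:
i:      0  1  2  3  4  5  6  7  8  9 10 11 12 13
b[i]:  14 10 12  3  6  9  8 11  1  2 13  4  5  7
dp:     1  1  2  1  2  3  3  4  1  2  5  3  4  5
Maximum dp value is 5.

5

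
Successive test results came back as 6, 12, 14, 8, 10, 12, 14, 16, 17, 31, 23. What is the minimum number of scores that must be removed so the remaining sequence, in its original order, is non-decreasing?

3

Fewest deletions = n − (longest non-decreasing subsequence).
Patience tails:
6 → extends → [6]
12 → extends → [6, 12]
14 → extends → [6, 12, 14]
8 → replaces 12 → [6, 8, 14]
10 → replaces 14 → [6, 8, 10]
12 → extends → [6, 8, 10, 12]
14 → extends → [6, 8, 10, 12, 14]
16 → extends → [6, 8, 10, 12, 14, 16]
17 → extends → [6, 8, 10, 12, 14, 16, 17]
31 → extends → [6, 8, 10, 12, 14, 16, 17, 31]
23 → replaces 31 → [6, 8, 10, 12, 14, 16, 17, 23]
Longest non-decreasing subsequence has length 8, so deletions = 11 − 8 = 3.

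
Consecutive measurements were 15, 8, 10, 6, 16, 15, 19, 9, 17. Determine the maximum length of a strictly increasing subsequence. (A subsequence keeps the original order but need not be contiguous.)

4

Track the smallest tail for each achievable length (strict):
15 → extends → [15]
8 → replaces 15 → [8]
10 → extends → [8, 10]
6 → replaces 8 → [6, 10]
16 → extends → [6, 10, 16]
15 → replaces 16 → [6, 10, 15]
19 → extends → [6, 10, 15, 19]
9 → replaces 10 → [6, 9, 15, 19]
17 → replaces 19 → [6, 9, 15, 17]
Four tails, so the longest strictly increasing subsequence has length 4 (e.g. 8, 10, 16, 19).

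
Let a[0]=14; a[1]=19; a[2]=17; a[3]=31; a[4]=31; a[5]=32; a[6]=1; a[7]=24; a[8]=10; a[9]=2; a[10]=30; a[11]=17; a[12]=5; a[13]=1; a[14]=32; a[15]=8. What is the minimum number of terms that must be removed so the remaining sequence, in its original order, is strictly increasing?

Fewest deletions = n − (longest strictly increasing subsequence).
i:      0  1  2  3  4  5  6  7  8  9 10 11 12 13 14 15
a[i]:  14 19 17 31 31 32  1 24 10  2 30 17  5  1 32  8
dp:     1  2  2  3  3  4  1  3  2  2  4  3  3  1  5  4
max dp = 5, so deletions = 16 − 5 = 11.

11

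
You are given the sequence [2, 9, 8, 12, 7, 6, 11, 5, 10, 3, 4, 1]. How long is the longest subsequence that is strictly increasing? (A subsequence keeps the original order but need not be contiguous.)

3

Let dp[i] be the length of the longest such subsequence ending at index i:
i:      1  2  3  4  5  6  7  8  9 10 11 12
a[i]:   2  9  8 12  7  6 11  5 10  3  4  1
dp:     1  2  2  3  2  2  3  2  3  2  3  1
Maximum dp value is 3.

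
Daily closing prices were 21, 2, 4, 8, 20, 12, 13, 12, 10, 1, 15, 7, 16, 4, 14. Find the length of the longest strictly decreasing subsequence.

Let dp[i] be the longest strictly decreasing subsequence ending at i:
i:      1  2  3  4  5  6  7  8  9 10 11 12 13 14 15
a[i]:  21  2  4  8 20 12 13 12 10  1 15  7 16  4 14
dp:     1  2  2  2  2  3  3  4  5  6  3  6  3  7  4
Maximum is 7.

7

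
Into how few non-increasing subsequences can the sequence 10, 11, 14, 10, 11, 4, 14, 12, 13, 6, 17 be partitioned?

The minimum number of non-increasing subsequences covering a sequence equals the length of its longest strictly increasing subsequence.
LIS length is 5 (e.g. 10, 11, 12, 13, 17), so 5 piles are needed.

5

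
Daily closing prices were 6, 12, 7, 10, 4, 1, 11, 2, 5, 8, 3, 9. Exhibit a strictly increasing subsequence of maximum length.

1, 2, 5, 8, 9

Patience tails give the LIS length; then backtrack through the dp parents:
6 → extends → [6]
12 → extends → [6, 12]
7 → replaces 12 → [6, 7]
10 → extends → [6, 7, 10]
4 → replaces 6 → [4, 7, 10]
1 → replaces 4 → [1, 7, 10]
11 → extends → [1, 7, 10, 11]
2 → replaces 7 → [1, 2, 10, 11]
5 → replaces 10 → [1, 2, 5, 11]
8 → replaces 11 → [1, 2, 5, 8]
3 → replaces 5 → [1, 2, 3, 8]
9 → extends → [1, 2, 3, 8, 9]
Length 5; one witness is 1, 2, 5, 8, 9.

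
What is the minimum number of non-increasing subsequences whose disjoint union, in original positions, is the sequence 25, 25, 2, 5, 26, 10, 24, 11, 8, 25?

5

Place each on the leftmost legal pile:
25 → new pile 1 (tops now [25])
25 → pile 1 (tops now [25])
2 → pile 1 (tops now [2])
5 → new pile 2 (tops now [2, 5])
26 → new pile 3 (tops now [2, 5, 26])
10 → pile 3 (tops now [2, 5, 10])
24 → new pile 4 (tops now [2, 5, 10, 24])
11 → pile 4 (tops now [2, 5, 10, 11])
8 → pile 3 (tops now [2, 5, 8, 11])
25 → new pile 5 (tops now [2, 5, 8, 11, 25])
Five piles.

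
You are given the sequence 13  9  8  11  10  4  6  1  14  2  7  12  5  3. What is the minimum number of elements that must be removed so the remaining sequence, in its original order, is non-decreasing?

10

Fewest deletions = n − (longest non-decreasing subsequence).
i:      1  2  3  4  5  6  7  8  9 10 11 12 13 14
a[i]:  13  9  8 11 10  4  6  1 14  2  7 12  5  3
dp:     1  1  1  2  2  1  2  1  3  2  3  4  3  3
max dp = 4, so deletions = 14 − 4 = 10.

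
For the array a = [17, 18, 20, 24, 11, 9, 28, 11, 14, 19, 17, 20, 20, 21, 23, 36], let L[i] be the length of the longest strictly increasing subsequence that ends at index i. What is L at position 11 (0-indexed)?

5

dp[i] = 1 + max{dp[j] : j<i, a[j]<a[i]} (or 1 if no such j):
i:      0  1  2  3  4  5  6  7  8  9 10 11 12 13 14 15
a[i]:  17 18 20 24 11  9 28 11 14 19 17 20 20 21 23 36
dp:     1  2  3  4  1  1  5  2  3  4  4  5  5  6  7  8
At index 11 the value is 5.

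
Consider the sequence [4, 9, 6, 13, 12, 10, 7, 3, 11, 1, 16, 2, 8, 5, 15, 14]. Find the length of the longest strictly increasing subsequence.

5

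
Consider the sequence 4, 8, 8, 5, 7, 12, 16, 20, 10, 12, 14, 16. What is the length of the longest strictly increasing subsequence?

7

Let dp[i] be the length of the longest such subsequence ending at index i:
i:      1  2  3  4  5  6  7  8  9 10 11 12
a[i]:   4  8  8  5  7 12 16 20 10 12 14 16
dp:     1  2  2  2  3  4  5  6  4  5  6  7
Maximum dp value is 7.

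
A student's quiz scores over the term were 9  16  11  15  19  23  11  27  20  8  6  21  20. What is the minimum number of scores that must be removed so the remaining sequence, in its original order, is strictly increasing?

7

Fewest deletions = n − (longest strictly increasing subsequence).
Patience tails:
9 → extends → [9]
16 → extends → [9, 16]
11 → replaces 16 → [9, 11]
15 → extends → [9, 11, 15]
19 → extends → [9, 11, 15, 19]
23 → extends → [9, 11, 15, 19, 23]
11 → already a tail → [9, 11, 15, 19, 23]
27 → extends → [9, 11, 15, 19, 23, 27]
20 → replaces 23 → [9, 11, 15, 19, 20, 27]
8 → replaces 9 → [8, 11, 15, 19, 20, 27]
6 → replaces 8 → [6, 11, 15, 19, 20, 27]
21 → replaces 27 → [6, 11, 15, 19, 20, 21]
20 → already a tail → [6, 11, 15, 19, 20, 21]
Longest strictly increasing subsequence has length 6, so deletions = 13 − 6 = 7.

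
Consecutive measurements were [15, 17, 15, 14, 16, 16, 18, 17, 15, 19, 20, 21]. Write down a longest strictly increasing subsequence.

Patience tails give the LIS length; then backtrack through the dp parents:
15 → extends → [15]
17 → extends → [15, 17]
15 → already a tail → [15, 17]
14 → replaces 15 → [14, 17]
16 → replaces 17 → [14, 16]
16 → already a tail → [14, 16]
18 → extends → [14, 16, 18]
17 → replaces 18 → [14, 16, 17]
15 → replaces 16 → [14, 15, 17]
19 → extends → [14, 15, 17, 19]
20 → extends → [14, 15, 17, 19, 20]
21 → extends → [14, 15, 17, 19, 20, 21]
Length 6; one witness is 15, 17, 18, 19, 20, 21.

15, 17, 18, 19, 20, 21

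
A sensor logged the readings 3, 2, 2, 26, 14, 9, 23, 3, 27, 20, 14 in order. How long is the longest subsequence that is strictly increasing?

Let dp[i] be the length of the longest such subsequence ending at index i:
i:      1  2  3  4  5  6  7  8  9 10 11
a[i]:   3  2  2 26 14  9 23  3 27 20 14
dp:     1  1  1  2  2  2  3  2  4  3  3
Maximum dp value is 4.

4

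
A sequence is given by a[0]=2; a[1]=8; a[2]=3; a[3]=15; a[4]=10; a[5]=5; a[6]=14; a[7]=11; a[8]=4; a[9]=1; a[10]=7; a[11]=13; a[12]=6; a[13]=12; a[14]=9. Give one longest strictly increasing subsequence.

Patience tails give the LIS length; then backtrack through the dp parents:
2 → extends → [2]
8 → extends → [2, 8]
3 → replaces 8 → [2, 3]
15 → extends → [2, 3, 15]
10 → replaces 15 → [2, 3, 10]
5 → replaces 10 → [2, 3, 5]
14 → extends → [2, 3, 5, 14]
11 → replaces 14 → [2, 3, 5, 11]
4 → replaces 5 → [2, 3, 4, 11]
1 → replaces 2 → [1, 3, 4, 11]
7 → replaces 11 → [1, 3, 4, 7]
13 → extends → [1, 3, 4, 7, 13]
6 → replaces 7 → [1, 3, 4, 6, 13]
12 → replaces 13 → [1, 3, 4, 6, 12]
9 → replaces 12 → [1, 3, 4, 6, 9]
Length 5; one witness is 2, 8, 10, 11, 13.

2, 8, 10, 11, 13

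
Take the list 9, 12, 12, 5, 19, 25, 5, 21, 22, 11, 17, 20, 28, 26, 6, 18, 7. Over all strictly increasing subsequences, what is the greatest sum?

Let S[i] be the best sum of a strictly increasing subsequence ending at i:
i:       1   2   3   4   5   6   7   8   9  10  11  12  13  14  15  16  17
a[i]:    9  12  12   5  19  25   5  21  22  11  17  20  28  26   6  18   7
S:       9  21  21   5  40  65   5  61  83  20  38  60 111 109  11  56  18
Maximum is 111 (e.g. 9 + 12 + 19 + 21 + 22 + 28).

111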